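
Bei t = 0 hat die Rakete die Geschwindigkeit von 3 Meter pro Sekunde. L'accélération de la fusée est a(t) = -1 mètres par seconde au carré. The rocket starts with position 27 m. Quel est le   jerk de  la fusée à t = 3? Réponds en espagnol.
Debemos derivar nuestra ecuación de la aceleración a(t) = -1 1 vez. Derivando la aceleración, obtenemos la sacudida: j(t) = 0. De la ecuación de la sacudida j(t) = 0, sustituimos t = 3 para obtener j = 0.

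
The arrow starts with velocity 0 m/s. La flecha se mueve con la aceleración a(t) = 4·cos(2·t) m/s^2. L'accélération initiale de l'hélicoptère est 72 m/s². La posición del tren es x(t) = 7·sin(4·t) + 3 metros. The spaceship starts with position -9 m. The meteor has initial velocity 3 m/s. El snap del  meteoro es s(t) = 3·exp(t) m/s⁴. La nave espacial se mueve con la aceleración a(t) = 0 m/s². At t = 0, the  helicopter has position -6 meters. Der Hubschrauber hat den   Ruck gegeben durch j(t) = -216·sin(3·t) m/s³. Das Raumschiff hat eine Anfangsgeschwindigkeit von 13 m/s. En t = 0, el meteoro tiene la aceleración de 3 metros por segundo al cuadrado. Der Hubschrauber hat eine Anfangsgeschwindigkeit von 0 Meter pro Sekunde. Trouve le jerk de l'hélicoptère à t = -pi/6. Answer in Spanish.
Tenemos la sacudida j(t) = -216·sin(3·t). Sustituyendo t = -pi/6: j(-pi/6) = 216.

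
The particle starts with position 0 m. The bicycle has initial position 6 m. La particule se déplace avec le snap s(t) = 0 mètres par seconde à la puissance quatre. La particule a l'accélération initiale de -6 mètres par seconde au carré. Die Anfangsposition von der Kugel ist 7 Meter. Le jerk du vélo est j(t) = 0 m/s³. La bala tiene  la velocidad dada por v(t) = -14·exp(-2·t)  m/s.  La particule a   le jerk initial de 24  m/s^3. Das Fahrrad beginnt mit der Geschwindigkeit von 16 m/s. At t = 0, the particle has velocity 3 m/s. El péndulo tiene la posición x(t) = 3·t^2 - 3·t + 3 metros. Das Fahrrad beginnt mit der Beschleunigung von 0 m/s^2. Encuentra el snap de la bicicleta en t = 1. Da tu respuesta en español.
Para resolver esto, necesitamos tomar 1 derivada de nuestra ecuación de la sacudida j(t) = 0. La derivada de la sacudida da el snap: s(t) = 0. De la ecuación del snap s(t) = 0, sustituimos t = 1 para obtener s = 0.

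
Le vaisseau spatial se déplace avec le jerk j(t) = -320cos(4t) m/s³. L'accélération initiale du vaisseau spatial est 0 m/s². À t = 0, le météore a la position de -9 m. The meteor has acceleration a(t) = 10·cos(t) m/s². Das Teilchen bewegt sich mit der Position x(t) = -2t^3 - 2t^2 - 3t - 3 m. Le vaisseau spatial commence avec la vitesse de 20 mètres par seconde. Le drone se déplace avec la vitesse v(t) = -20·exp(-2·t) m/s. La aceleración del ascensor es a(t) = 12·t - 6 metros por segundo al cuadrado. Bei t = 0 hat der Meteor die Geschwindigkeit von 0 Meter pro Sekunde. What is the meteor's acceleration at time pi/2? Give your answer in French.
De l'équation de l'accélération a(t) = 10·cos(t), nous substituons t = pi/2 pour obtenir a = 0.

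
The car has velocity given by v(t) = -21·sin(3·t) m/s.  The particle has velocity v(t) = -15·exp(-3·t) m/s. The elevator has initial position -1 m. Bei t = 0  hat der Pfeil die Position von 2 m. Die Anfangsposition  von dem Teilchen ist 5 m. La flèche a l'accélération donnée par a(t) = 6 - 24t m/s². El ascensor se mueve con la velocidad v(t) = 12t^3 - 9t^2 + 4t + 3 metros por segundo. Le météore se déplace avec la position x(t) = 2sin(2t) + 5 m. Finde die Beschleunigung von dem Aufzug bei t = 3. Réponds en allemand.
Um dies zu lösen, müssen wir 1 Ableitung unserer Gleichung für die Geschwindigkeit v(t) = 12·t^3 - 9·t^2 + 4·t + 3 nehmen. Mit d/dt von v(t) finden wir a(t) = 36·t^2 - 18·t + 4. Wir haben die Beschleunigung a(t) = 36·t^2 - 18·t + 4. Durch Einsetzen von t = 3: a(3) = 274.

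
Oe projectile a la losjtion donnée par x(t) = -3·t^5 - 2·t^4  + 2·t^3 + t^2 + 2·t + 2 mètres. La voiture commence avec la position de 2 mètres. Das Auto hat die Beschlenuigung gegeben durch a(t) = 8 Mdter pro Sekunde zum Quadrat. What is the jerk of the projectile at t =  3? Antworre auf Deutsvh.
Ausgehend von der Position x(t) = -3·t^5 - 2·t^4 + 2·t^3 + t^2 + 2·t + 2, nehmen wir 3 Ableitungen. Die Ableitung von der Position ergibt die Geschwindigkeit: v(t) = -15·t^4 - 8·t^3 + 6·t^2 + 2·t + 2. Mit d/dt von v(t) finden wir a(t) = -60·t^3 - 24·t^2 + 12·t + 2. Durch Ableiten von der Beschleunigung erhalten wir den Ruck: j(t) = -180·t^2 - 48·t + 12. Aus der Gleichung für den Ruck j(t) = -180·t^2 - 48·t + 12, setzen wir t = 3 ein und erhalten j = -1752.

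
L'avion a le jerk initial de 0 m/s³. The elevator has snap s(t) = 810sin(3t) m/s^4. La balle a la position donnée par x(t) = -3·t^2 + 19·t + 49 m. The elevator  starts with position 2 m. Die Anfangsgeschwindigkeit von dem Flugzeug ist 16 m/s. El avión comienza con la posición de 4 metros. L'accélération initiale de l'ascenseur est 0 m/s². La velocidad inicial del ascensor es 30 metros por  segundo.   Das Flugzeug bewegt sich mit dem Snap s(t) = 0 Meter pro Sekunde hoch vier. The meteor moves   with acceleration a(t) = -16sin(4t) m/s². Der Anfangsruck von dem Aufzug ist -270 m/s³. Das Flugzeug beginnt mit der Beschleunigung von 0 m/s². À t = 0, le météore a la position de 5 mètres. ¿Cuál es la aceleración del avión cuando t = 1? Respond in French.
Pour résoudre ceci, nous devons prendre 2 primitives de notre équation du snap s(t) = 0. La primitive du snap est le jerk. En utilisant j(0) = 0, nous obtenons j(t) = 0. En prenant ∫j(t)dt et en appliquant a(0) = 0, nous trouvons a(t) = 0. De l'équation de l'accélération a(t) = 0, nous substituons t = 1 pour obtenir a = 0.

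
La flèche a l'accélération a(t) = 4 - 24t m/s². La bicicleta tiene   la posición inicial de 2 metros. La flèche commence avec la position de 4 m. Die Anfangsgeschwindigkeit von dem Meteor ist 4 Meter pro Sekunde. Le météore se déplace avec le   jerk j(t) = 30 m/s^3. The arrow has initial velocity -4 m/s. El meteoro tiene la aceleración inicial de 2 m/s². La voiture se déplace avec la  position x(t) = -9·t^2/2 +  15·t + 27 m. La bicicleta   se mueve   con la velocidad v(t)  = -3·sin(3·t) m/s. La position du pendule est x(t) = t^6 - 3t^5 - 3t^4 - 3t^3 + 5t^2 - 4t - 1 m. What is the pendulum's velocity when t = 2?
To solve this, we need to take 1 derivative of our position equation x(t) = t^6 - 3·t^5 - 3·t^4 - 3·t^3 + 5·t^2 - 4·t - 1. Differentiating position, we get velocity: v(t) = 6·t^5 - 15·t^4 - 12·t^3 - 9·t^2 + 10·t - 4. From the given velocity equation v(t) = 6·t^5 - 15·t^4 - 12·t^3 - 9·t^2 + 10·t - 4, we substitute t = 2 to get v = -164.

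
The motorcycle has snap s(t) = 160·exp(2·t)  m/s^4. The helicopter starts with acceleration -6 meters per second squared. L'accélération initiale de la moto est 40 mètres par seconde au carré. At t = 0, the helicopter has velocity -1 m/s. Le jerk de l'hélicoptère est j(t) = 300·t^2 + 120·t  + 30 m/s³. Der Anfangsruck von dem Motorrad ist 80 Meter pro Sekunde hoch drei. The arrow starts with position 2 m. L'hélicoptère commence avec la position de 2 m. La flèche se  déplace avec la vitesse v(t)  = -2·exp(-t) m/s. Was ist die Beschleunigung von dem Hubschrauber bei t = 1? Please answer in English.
To solve this, we need to take 1 integral of our jerk equation j(t) = 300·t^2 + 120·t + 30. Finding the antiderivative of j(t) and using a(0) = -6: a(t) = 100·t^3 + 60·t^2 + 30·t - 6. Using a(t) = 100·t^3 + 60·t^2 + 30·t - 6 and substituting t = 1, we find a = 184.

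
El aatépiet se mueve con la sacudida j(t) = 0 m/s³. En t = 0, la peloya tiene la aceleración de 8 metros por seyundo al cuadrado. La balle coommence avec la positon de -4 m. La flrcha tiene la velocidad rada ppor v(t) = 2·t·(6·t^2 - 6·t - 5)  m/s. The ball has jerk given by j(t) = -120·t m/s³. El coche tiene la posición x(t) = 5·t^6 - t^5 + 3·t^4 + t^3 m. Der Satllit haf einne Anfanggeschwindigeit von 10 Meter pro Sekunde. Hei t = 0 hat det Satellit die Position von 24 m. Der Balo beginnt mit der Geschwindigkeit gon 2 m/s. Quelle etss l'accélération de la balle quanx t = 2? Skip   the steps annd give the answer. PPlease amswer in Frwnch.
a(2) = -232.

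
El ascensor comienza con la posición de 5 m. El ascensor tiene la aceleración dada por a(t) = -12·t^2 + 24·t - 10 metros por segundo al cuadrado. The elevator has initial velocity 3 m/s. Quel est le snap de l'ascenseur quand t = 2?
Nous devons dériver notre équation de l'accélération a(t) = -12·t^2 + 24·t - 10 2 fois. En prenant d/dt de a(t), nous trouvons j(t) = 24 - 24·t. La dérivée du jerk donne le snap: s(t) = -24. En utilisant s(t) = -24 et en substituant t = 2, nous trouvons s = -24.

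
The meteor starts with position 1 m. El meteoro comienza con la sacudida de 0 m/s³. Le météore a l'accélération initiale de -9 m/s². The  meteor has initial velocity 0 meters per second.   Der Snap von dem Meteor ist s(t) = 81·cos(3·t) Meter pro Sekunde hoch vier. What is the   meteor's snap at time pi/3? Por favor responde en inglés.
Using s(t) = 81·cos(3·t) and substituting t = pi/3, we find s = -81.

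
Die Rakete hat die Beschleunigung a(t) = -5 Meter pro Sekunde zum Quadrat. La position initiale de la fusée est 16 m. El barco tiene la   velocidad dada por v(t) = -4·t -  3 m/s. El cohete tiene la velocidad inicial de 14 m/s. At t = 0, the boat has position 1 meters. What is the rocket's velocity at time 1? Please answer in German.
Ausgehend von der Beschleunigung a(t) = -5, nehmen wir 1 Stammfunktion. Durch Integration von der Beschleunigung und Verwendung der Anfangsbedingung v(0) = 14, erhalten wir v(t) = 14 - 5·t. Mit v(t) = 14 - 5·t und Einsetzen von t = 1, finden wir v = 9.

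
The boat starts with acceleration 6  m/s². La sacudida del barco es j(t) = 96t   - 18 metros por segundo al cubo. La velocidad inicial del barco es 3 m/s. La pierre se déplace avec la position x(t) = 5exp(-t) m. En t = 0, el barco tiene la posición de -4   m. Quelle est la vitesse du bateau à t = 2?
Nous devons intégrer notre équation du jerk j(t) = 96·t - 18 2 fois. En intégrant le jerk et en utilisant la condition initiale a(0) = 6, nous obtenons a(t) = 48·t^2 - 18·t + 6. La primitive de l'accélération, avec v(0) = 3, donne la vitesse: v(t) = 16·t^3 - 9·t^2 + 6·t + 3. Nous avons la vitesse v(t) = 16·t^3 - 9·t^2 + 6·t + 3. En substituant t = 2: v(2) = 107.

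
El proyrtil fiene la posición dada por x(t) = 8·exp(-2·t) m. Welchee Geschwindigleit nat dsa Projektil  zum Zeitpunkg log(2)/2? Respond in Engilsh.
We must differentiate our position equation x(t) = 8·exp(-2·t) 1 time. Taking d/dt of x(t), we find v(t) = -16·exp(-2·t). From the given velocity equation v(t) = -16·exp(-2·t), we substitute t = log(2)/2 to get v = -8.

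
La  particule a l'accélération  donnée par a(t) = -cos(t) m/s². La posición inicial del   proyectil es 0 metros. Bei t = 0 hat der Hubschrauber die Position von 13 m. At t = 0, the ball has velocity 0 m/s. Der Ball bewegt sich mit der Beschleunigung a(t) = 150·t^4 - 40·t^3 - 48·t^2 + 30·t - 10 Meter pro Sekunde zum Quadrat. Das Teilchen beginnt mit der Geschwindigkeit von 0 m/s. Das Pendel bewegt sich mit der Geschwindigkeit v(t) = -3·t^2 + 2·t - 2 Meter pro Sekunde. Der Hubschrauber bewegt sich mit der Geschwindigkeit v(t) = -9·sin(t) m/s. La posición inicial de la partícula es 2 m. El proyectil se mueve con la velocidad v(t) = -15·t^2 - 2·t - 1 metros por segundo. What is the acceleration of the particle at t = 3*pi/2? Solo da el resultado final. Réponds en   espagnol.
La aceleración en t = 3*pi/2 es a = 0.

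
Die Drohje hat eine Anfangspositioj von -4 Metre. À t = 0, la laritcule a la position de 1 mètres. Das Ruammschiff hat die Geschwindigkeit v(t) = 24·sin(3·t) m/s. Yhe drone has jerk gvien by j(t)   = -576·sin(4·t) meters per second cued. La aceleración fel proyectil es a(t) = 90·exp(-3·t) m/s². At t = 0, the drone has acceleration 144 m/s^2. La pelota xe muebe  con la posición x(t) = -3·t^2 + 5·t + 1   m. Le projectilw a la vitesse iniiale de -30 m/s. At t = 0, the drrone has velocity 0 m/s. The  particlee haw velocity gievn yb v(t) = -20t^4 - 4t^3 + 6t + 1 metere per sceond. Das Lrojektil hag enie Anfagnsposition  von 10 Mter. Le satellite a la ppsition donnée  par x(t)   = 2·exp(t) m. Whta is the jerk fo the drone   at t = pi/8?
We have jerk j(t) = -576·sin(4·t). Substituting t = pi/8: j(pi/8) = -576.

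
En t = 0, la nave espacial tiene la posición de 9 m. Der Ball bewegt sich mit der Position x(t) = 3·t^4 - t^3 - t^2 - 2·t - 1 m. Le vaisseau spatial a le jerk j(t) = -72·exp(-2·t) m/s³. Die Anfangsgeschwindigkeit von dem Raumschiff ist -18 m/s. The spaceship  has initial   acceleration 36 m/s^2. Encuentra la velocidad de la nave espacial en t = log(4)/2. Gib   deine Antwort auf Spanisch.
Partiendo de la sacudida j(t) = -72·exp(-2·t), tomamos 2 integrales. Tomando ∫j(t)dt y aplicando a(0) = 36, encontramos a(t) = 36·exp(-2·t). Tomando ∫a(t)dt y aplicando v(0) = -18, encontramos v(t) = -18·exp(-2·t). De la ecuación de la velocidad v(t) = -18·exp(-2·t), sustituimos t = log(4)/2 para obtener v = -9/2.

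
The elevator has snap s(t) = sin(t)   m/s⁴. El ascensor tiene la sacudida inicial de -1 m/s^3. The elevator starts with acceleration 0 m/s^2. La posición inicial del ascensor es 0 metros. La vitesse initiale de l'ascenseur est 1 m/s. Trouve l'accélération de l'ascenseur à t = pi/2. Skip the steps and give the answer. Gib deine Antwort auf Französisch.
La réponse est -1.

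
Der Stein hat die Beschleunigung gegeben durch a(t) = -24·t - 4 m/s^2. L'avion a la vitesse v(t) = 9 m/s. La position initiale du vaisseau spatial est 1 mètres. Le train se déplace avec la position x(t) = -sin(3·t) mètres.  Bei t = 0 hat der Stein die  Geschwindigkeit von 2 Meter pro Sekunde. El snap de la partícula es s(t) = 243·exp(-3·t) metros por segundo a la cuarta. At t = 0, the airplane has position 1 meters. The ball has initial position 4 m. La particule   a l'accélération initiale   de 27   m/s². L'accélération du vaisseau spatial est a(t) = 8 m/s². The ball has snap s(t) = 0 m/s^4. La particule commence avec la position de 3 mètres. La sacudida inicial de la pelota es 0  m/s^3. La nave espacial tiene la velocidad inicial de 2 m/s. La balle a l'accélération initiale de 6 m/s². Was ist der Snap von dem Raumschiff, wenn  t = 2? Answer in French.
Pour résoudre ceci, nous devons prendre 2 dérivées de notre équation de l'accélération a(t) = 8. En dérivant l'accélération, nous obtenons le jerk: j(t) = 0. En dérivant le jerk, nous obtenons le snap: s(t) = 0. De l'équation du snap s(t) = 0, nous substituons t = 2 pour obtenir s = 0.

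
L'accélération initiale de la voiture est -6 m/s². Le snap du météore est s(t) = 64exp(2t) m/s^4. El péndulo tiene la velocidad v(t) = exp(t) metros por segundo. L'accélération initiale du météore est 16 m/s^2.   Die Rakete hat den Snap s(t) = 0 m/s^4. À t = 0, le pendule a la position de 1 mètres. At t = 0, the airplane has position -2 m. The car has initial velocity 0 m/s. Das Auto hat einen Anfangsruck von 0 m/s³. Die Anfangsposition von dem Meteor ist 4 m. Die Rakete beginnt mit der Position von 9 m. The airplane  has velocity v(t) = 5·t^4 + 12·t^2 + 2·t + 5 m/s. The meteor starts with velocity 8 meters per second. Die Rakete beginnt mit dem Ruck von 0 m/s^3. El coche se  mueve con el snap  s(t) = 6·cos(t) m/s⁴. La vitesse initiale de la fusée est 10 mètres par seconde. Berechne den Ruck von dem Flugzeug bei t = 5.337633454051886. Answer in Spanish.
Para resolver esto, necesitamos tomar 2 derivadas de nuestra ecuación de la velocidad v(t) = 5·t^4 + 12·t^2 + 2·t + 5. La derivada de la velocidad da la aceleración: a(t) = 20·t^3 + 24·t + 2. Tomando d/dt de a(t), encontramos j(t) = 60·t^2 + 24. Usando j(t) = 60·t^2 + 24 y sustituyendo t = 5.337633454051886, encontramos j = 1733.41985338883.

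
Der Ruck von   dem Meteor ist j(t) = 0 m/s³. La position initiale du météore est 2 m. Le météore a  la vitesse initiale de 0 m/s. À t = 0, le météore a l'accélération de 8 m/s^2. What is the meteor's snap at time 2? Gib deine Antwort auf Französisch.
Pour résoudre ceci, nous devons prendre 1 dérivée de notre équation du jerk j(t) = 0. En prenant d/dt de j(t), nous trouvons s(t) = 0. De l'équation du snap s(t) = 0, nous substituons t = 2 pour obtenir s = 0.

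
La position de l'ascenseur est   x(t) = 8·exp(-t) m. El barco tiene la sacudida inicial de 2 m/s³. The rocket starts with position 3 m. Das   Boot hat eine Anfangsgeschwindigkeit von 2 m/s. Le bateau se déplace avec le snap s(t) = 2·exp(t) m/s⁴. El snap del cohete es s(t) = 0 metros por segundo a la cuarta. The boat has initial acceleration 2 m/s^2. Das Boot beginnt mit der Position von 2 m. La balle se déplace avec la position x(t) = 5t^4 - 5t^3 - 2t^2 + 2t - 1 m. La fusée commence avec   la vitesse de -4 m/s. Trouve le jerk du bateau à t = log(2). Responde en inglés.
To find the answer, we compute 1 integral of s(t) = 2·exp(t). Integrating snap and using the initial condition j(0) = 2, we get j(t) = 2·exp(t). From the given jerk equation j(t) = 2·exp(t), we substitute t = log(2) to get j = 4.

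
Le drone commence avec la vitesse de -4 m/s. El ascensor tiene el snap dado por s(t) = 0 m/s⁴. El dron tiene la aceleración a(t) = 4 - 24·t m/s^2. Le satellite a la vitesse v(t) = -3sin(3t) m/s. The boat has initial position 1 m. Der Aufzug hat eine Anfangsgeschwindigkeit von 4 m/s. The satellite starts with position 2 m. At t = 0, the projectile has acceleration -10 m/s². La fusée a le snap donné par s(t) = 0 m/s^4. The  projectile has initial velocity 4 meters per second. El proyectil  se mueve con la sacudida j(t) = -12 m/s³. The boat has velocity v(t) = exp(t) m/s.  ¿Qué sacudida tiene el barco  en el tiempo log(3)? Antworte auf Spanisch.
Partiendo de la velocidad v(t) = exp(t), tomamos 2 derivadas. La derivada de la velocidad da la aceleración: a(t) = exp(t). Derivando la aceleración, obtenemos la sacudida: j(t) = exp(t). De la ecuación de la sacudida j(t) = exp(t), sustituimos t = log(3) para obtener j = 3.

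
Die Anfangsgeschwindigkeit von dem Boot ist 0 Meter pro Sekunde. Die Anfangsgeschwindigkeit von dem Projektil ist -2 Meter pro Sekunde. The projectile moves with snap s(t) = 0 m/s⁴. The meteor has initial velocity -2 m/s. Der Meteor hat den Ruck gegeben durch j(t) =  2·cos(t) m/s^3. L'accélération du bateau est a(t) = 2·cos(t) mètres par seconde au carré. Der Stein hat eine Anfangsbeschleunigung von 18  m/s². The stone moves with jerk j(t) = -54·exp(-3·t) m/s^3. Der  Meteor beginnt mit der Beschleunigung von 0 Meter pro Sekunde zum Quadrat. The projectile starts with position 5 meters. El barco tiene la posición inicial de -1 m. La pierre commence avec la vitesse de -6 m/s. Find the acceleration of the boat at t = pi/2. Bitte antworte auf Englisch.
We have acceleration a(t) = 2·cos(t). Substituting t = pi/2: a(pi/2) = 0.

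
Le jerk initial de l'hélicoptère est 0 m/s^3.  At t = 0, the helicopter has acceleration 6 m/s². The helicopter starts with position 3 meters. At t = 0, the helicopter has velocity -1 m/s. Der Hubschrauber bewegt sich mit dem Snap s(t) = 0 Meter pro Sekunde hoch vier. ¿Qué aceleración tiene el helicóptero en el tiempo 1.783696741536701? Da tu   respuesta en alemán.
Wir müssen das Integral unserer Gleichung für den Snap s(t) = 0 2-mal finden. Die Stammfunktion von dem Snap, mit j(0) = 0, ergibt den Ruck: j(t) = 0. Die Stammfunktion von dem Ruck, mit a(0) = 6, ergibt die Beschleunigung: a(t) = 6. Wir haben die Beschleunigung a(t) = 6. Durch Einsetzen von t = 1.783696741536701: a(1.783696741536701) = 6.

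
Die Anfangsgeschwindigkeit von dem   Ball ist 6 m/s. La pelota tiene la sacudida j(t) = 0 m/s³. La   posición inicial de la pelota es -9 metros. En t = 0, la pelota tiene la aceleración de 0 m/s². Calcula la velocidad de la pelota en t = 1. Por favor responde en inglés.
Starting from jerk j(t) = 0, we take 2 integrals. The integral of jerk, with a(0) = 0, gives acceleration: a(t) = 0. The integral of acceleration is velocity. Using v(0) = 6, we get v(t) = 6. Using v(t) = 6 and substituting t = 1, we find v = 6.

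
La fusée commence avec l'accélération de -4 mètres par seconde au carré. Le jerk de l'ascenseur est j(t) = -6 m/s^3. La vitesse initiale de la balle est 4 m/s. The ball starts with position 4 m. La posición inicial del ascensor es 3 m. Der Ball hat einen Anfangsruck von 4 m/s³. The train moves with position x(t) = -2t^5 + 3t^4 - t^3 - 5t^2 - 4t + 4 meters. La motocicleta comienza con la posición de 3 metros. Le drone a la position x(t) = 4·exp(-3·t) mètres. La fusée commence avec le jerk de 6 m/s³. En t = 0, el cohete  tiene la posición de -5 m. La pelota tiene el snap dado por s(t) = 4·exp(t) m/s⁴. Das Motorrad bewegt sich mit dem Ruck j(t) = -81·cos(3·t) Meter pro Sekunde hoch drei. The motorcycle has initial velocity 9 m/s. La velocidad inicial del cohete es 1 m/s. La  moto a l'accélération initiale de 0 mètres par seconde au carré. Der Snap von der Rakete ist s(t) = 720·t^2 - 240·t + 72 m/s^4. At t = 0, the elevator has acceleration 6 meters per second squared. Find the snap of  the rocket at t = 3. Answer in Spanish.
De la ecuación del snap s(t) = 720·t^2 - 240·t + 72, sustituimos t = 3 para obtener s = 5832.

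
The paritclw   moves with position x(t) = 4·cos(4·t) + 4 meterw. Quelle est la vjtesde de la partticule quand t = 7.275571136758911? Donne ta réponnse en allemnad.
Ausgehend von der Position x(t) = 4·cos(4·t) + 4, nehmen wir 1 Ableitung. Durch Ableiten von der Position erhalten wir die Geschwindigkeit: v(t) = -16·sin(4·t). Mit v(t) = -16·sin(4·t) und Einsetzen von t = 7.275571136758911, finden wir v = 11.7847484128966.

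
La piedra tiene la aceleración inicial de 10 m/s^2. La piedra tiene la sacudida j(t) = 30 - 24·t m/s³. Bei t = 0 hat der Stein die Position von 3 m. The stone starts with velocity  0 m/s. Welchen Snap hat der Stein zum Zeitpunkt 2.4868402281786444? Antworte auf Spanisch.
Para resolver esto, necesitamos tomar 1 derivada de nuestra ecuación de la sacudida j(t) = 30 - 24·t. Tomando d/dt de j(t), encontramos s(t) = -24. Usando s(t) = -24 y sustituyendo t = 2.4868402281786444, encontramos s = -24.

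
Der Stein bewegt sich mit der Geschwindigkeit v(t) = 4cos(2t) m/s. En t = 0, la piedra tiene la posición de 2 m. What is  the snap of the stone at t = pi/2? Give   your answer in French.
Pour résoudre ceci, nous devons prendre 3 dérivées de notre équation de la vitesse v(t) = 4·cos(2·t). La dérivée de la vitesse donne l'accélération: a(t) = -8·sin(2·t). La dérivée de l'accélération donne le jerk: j(t) = -16·cos(2·t). En dérivant le jerk, nous obtenons le snap: s(t) = 32·sin(2·t). En utilisant s(t) = 32·sin(2·t) et en substituant t = pi/2, nous trouvons s = 0.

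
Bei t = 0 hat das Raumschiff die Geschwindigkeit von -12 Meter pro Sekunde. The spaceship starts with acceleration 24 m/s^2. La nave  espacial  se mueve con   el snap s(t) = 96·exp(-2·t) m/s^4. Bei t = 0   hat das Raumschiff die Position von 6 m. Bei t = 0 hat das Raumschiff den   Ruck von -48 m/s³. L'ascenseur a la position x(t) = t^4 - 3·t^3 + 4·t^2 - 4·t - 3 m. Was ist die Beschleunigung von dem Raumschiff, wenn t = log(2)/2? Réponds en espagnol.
Debemos encontrar la antiderivada de nuestra ecuación del snap s(t) = 96·exp(-2·t) 2 veces. La antiderivada del snap, con j(0) = -48, da la sacudida: j(t) = -48·exp(-2·t). Tomando ∫j(t)dt y aplicando a(0) = 24, encontramos a(t) = 24·exp(-2·t). De la ecuación de la aceleración a(t) = 24·exp(-2·t), sustituimos t = log(2)/2 para obtener a = 12.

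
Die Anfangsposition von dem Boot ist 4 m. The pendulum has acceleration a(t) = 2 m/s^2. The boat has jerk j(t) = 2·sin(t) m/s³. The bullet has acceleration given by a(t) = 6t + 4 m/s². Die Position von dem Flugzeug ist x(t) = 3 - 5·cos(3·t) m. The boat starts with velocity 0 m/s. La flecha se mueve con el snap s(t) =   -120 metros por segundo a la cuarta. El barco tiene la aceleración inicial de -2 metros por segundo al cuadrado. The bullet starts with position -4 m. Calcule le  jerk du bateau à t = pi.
En utilisant j(t) = 2·sin(t) et en substituant t = pi, nous trouvons j = 0.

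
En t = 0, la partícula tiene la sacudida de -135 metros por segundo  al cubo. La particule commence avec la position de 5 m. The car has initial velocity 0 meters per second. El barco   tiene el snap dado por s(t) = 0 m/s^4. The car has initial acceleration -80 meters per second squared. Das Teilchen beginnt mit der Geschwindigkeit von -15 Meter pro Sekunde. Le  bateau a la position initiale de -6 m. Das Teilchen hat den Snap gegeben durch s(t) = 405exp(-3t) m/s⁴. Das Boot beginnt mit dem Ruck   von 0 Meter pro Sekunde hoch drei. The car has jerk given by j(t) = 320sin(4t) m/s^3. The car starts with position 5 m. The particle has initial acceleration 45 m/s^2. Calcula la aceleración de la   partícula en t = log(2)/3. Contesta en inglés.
Starting from snap s(t) = 405·exp(-3·t), we take 2 integrals. Finding the antiderivative of s(t) and using j(0) = -135: j(t) = -135·exp(-3·t). Finding the integral of j(t) and using a(0) = 45: a(t) = 45·exp(-3·t). Using a(t) = 45·exp(-3·t) and substituting t = log(2)/3, we find a = 45/2.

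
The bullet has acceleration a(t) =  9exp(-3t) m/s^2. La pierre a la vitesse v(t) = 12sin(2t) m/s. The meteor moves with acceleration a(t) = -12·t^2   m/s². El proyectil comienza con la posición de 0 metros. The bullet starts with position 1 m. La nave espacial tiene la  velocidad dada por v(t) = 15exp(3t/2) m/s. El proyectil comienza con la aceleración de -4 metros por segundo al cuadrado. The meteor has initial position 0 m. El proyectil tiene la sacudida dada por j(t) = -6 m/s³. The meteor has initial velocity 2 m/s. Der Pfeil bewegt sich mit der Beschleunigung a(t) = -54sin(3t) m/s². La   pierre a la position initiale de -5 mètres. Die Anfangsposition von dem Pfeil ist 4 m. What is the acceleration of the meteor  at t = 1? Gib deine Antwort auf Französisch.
En utilisant a(t) = -12·t^2 et en substituant t = 1, nous trouvons a = -12.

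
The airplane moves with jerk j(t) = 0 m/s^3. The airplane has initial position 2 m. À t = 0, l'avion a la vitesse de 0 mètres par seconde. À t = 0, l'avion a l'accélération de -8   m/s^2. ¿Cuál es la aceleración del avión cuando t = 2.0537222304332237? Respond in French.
Nous devons trouver l'intégrale de notre équation du jerk j(t) = 0 1 fois. La primitive du jerk est l'accélération. En utilisant a(0) = -8, nous obtenons a(t) = -8. En utilisant a(t) = -8 et en substituant t = 2.0537222304332237, nous trouvons a = -8.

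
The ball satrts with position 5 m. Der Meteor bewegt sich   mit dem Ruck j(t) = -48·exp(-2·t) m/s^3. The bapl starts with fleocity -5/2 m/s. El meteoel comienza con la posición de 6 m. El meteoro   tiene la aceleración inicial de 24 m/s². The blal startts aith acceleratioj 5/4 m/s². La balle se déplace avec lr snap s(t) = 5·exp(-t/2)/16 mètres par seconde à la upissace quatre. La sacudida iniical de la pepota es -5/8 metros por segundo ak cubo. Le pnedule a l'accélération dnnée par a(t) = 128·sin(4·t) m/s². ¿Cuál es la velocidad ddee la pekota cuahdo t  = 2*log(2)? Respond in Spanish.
Partiendo del snap s(t) = 5·exp(-t/2)/16, tomamos 3 integrales. La antiderivada del snap, con j(0) = -5/8, da la sacudida: j(t) = -5·exp(-t/2)/8. La integral de la sacudida es la aceleración. Usando a(0) = 5/4, obtenemos a(t) = 5·exp(-t/2)/4. La antiderivada de la aceleración, con v(0) = -5/2, da la velocidad: v(t) = -5·exp(-t/2)/2. Usando v(t) = -5·exp(-t/2)/2 y sustituyendo t = 2*log(2), encontramos v = -5/4.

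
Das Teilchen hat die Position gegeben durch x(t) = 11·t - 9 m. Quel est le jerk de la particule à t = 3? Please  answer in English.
Starting from position x(t) = 11·t - 9, we take 3 derivatives. Taking d/dt of x(t), we find v(t) = 11. Differentiating velocity, we get acceleration: a(t) = 0. The derivative of acceleration gives jerk: j(t) = 0. We have jerk j(t) = 0. Substituting t = 3: j(3) = 0.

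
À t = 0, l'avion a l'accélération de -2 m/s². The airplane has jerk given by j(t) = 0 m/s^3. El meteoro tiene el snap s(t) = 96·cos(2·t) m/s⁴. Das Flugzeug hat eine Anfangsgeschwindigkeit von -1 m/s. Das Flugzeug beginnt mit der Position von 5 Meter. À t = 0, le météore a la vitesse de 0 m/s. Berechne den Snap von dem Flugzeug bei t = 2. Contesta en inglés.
Starting from jerk j(t) = 0, we take 1 derivative. Taking d/dt of j(t), we find s(t) = 0. Using s(t) = 0 and substituting t = 2, we find s = 0.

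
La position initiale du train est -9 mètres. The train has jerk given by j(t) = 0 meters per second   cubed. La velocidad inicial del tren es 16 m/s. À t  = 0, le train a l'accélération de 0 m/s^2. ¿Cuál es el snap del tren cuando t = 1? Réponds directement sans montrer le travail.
s(1) = 0.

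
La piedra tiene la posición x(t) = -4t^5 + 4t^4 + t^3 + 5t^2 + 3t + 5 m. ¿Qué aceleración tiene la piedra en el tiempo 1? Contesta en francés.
Pour résoudre ceci, nous devons prendre 2 dérivées de notre équation de la position x(t) = -4·t^5 + 4·t^4 + t^3 + 5·t^2 + 3·t + 5. En prenant d/dt de x(t), nous trouvons v(t) = -20·t^4 + 16·t^3 + 3·t^2 + 10·t + 3. En prenant d/dt de v(t), nous trouvons a(t) = -80·t^3 + 48·t^2 + 6·t + 10. De l'équation de l'accélération a(t) = -80·t^3 + 48·t^2 + 6·t + 10, nous substituons t = 1 pour obtenir a = -16.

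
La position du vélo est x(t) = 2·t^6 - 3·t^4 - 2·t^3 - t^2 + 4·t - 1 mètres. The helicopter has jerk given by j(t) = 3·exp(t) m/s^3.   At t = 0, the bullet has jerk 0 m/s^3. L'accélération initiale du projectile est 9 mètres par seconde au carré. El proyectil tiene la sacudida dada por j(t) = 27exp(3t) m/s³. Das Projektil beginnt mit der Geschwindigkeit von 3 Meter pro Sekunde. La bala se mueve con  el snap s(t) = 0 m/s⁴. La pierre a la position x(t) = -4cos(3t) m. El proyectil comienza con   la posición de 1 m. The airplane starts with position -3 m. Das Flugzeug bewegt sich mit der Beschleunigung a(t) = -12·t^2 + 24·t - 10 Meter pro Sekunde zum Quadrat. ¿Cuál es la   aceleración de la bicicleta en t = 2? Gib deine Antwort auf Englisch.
Starting from position x(t) = 2·t^6 - 3·t^4 - 2·t^3 - t^2 + 4·t - 1, we take 2 derivatives. The derivative of position gives velocity: v(t) = 12·t^5 - 12·t^3 - 6·t^2 - 2·t + 4. The derivative of velocity gives acceleration: a(t) = 60·t^4 - 36·t^2 - 12·t - 2. We have acceleration a(t) = 60·t^4 - 36·t^2 - 12·t - 2. Substituting t = 2: a(2) = 790.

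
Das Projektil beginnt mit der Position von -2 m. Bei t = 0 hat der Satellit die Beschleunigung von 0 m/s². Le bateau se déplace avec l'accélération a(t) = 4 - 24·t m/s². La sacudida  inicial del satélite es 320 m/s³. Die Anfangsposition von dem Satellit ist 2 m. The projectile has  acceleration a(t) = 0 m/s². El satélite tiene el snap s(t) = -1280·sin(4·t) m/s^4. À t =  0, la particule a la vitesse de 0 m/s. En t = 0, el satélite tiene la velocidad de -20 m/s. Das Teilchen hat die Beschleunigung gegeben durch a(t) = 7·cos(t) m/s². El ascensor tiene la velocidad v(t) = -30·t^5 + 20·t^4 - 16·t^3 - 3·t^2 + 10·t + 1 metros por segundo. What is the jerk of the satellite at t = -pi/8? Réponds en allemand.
Wir müssen das Integral unserer Gleichung für den Snap s(t) = -1280·sin(4·t) 1-mal finden. Das Integral von dem Snap ist der Ruck. Mit j(0) = 320 erhalten wir j(t) = 320·cos(4·t). Wir haben den Ruck j(t) = 320·cos(4·t). Durch Einsetzen von t = -pi/8: j(-pi/8) = 0.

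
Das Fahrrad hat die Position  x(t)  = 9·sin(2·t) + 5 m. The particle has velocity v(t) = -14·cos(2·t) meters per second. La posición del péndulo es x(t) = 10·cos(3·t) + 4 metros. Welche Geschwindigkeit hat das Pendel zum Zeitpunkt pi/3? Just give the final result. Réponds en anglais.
At t = pi/3, v = 0.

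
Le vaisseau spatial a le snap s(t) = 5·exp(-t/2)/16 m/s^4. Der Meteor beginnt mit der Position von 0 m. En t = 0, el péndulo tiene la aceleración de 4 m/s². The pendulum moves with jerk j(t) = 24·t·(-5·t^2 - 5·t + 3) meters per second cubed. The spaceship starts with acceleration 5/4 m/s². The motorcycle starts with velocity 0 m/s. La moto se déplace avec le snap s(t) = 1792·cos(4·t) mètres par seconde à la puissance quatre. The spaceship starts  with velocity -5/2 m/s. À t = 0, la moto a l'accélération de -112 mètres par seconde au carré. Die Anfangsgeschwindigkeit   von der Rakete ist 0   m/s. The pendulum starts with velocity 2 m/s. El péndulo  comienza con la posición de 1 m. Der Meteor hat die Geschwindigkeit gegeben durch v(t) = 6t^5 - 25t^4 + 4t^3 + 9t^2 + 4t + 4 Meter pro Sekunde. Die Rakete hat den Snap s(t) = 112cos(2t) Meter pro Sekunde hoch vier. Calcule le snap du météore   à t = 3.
Pour résoudre ceci, nous devons prendre 3 dérivées de notre équation de la vitesse v(t) = 6·t^5 - 25·t^4 + 4·t^3 + 9·t^2 + 4·t + 4. La dérivée de la vitesse donne l'accélération: a(t) = 30·t^4 - 100·t^3 + 12·t^2 + 18·t + 4. La dérivée de l'accélération donne le jerk: j(t) = 120·t^3 - 300·t^2 + 24·t + 18. La dérivée du jerk donne le snap: s(t) = 360·t^2 - 600·t + 24. Nous avons le snap s(t) = 360·t^2 - 600·t + 24. En substituant t = 3: s(3) = 1464.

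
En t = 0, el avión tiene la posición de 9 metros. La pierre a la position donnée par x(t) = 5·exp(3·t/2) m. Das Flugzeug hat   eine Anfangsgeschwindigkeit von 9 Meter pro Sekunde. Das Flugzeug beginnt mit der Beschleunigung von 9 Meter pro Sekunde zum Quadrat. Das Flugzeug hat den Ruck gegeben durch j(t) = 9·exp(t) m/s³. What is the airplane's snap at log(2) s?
Starting from jerk j(t) = 9·exp(t), we take 1 derivative. Taking d/dt of j(t), we find s(t) = 9·exp(t). We have snap s(t) = 9·exp(t). Substituting t = log(2): s(log(2)) = 18.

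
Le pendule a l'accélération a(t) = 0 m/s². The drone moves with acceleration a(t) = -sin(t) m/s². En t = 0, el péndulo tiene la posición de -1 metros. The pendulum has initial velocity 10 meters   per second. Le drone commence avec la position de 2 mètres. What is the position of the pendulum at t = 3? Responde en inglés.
We must find the integral of our acceleration equation a(t) = 0 2 times. Integrating acceleration and using the initial condition v(0) = 10, we get v(t) = 10. The antiderivative of velocity is position. Using x(0) = -1, we get x(t) = 10·t - 1. We have position x(t) = 10·t - 1. Substituting t = 3: x(3) = 29.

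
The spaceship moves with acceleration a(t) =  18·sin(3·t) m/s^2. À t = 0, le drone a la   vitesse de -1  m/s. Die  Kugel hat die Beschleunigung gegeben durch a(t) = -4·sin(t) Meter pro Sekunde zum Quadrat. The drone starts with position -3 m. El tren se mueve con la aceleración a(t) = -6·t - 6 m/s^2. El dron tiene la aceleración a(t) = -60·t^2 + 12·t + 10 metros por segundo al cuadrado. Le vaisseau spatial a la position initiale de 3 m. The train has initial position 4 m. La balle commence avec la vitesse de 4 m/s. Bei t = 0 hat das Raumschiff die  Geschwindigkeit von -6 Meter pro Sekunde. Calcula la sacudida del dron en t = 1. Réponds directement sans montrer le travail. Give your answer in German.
j(1) = -108.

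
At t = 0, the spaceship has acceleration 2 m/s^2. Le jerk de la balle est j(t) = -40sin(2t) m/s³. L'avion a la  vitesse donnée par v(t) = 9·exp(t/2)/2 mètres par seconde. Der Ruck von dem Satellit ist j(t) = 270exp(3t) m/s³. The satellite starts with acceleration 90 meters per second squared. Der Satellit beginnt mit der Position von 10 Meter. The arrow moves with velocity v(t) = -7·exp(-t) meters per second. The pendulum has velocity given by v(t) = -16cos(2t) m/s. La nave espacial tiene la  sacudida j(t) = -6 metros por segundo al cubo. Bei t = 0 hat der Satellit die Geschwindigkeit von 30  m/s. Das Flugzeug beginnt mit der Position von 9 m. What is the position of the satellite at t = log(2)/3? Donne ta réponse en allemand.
Um dies zu lösen, müssen wir 3 Stammfunktionen unserer Gleichung für den Ruck j(t) = 270·exp(3·t) finden. Mit ∫j(t)dt und Anwendung von a(0) = 90, finden wir a(t) = 90·exp(3·t). Mit ∫a(t)dt und Anwendung von v(0) = 30, finden wir v(t) = 30·exp(3·t). Durch Integration von der Geschwindigkeit und Verwendung der Anfangsbedingung x(0) = 10, erhalten wir x(t) = 10·exp(3·t). Aus der Gleichung für die Position x(t) = 10·exp(3·t), setzen wir t = log(2)/3 ein und erhalten x = 20.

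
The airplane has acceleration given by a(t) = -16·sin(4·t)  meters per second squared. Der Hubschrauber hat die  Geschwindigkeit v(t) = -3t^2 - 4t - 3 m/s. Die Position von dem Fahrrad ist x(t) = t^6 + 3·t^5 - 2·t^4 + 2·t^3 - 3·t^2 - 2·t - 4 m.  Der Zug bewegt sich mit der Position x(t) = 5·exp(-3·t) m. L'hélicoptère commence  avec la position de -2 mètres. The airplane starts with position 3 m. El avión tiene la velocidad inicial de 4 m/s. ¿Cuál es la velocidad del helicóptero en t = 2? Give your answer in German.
Aus der Gleichung für die Geschwindigkeit v(t) = -3·t^2 - 4·t - 3, setzen wir t = 2 ein und erhalten v = -23.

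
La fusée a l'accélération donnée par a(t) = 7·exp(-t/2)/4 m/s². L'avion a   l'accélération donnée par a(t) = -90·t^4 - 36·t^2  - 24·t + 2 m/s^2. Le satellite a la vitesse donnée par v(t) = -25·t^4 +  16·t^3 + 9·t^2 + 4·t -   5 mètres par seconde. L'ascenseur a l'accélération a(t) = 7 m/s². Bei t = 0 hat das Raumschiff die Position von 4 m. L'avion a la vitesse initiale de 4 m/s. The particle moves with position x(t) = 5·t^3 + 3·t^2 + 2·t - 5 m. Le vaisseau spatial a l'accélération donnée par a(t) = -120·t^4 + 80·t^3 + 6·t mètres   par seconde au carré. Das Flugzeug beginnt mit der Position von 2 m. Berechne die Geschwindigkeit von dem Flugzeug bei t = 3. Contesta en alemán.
Wir müssen die Stammfunktion unserer Gleichung für die Beschleunigung a(t) = -90·t^4 - 36·t^2 - 24·t + 2 1-mal finden. Die Stammfunktion von der Beschleunigung, mit v(0) = 4, ergibt die Geschwindigkeit: v(t) = -18·t^5 - 12·t^3 - 12·t^2 + 2·t + 4. Aus der Gleichung für die Geschwindigkeit v(t) = -18·t^5 - 12·t^3 - 12·t^2 + 2·t + 4, setzen wir t = 3 ein und erhalten v = -4796.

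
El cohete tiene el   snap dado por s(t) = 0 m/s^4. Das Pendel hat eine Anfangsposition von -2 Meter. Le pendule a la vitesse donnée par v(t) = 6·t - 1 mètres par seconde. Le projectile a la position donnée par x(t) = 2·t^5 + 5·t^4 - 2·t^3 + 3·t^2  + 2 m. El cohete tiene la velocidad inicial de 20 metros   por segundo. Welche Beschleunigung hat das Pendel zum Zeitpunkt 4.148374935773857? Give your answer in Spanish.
Partiendo de la velocidad v(t) = 6·t - 1, tomamos 1 derivada. La derivada de la velocidad da la aceleración: a(t) = 6. De la ecuación de la aceleración a(t) = 6, sustituimos t = 4.148374935773857 para obtener a = 6.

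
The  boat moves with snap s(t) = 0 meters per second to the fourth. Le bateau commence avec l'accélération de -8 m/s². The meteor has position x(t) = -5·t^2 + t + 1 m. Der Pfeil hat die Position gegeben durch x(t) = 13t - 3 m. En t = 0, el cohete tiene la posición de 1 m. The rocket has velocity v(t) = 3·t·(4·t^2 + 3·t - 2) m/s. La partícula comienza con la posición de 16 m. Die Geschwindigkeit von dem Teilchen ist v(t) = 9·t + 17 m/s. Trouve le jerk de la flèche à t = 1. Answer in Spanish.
Partiendo de la posición x(t) = 13·t - 3, tomamos 3 derivadas. Tomando d/dt de x(t), encontramos v(t) = 13. Derivando la velocidad, obtenemos la aceleración: a(t) = 0. La derivada de la aceleración da la sacudida: j(t) = 0. Tenemos la sacudida j(t) = 0. Sustituyendo t = 1: j(1) = 0.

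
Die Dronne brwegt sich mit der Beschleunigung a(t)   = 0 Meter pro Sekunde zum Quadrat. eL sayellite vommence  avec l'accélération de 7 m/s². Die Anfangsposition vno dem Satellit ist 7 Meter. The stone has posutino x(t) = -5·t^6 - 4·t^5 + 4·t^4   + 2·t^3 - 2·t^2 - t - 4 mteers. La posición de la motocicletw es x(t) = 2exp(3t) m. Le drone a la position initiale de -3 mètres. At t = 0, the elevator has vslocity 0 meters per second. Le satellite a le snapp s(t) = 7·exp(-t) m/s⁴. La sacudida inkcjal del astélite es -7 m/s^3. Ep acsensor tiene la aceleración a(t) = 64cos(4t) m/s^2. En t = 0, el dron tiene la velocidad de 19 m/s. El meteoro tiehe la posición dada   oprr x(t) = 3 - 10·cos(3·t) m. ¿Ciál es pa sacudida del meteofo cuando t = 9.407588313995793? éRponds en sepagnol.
Para resolver esto, necesitamos tomar 3 derivadas de nuestra ecuación de la posición x(t) = 3 - 10·cos(3·t). Derivando la posición, obtenemos la velocidad: v(t) = 30·sin(3·t). Tomando d/dt de v(t), encontramos a(t) = 90·cos(3·t). Tomando d/dt de a(t), encontramos j(t) = -270·sin(3·t). Tenemos la sacudida j(t) = -270·sin(3·t). Sustituyendo t = 9.407588313995793: j(9.407588313995793) = -13.9174434003646.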